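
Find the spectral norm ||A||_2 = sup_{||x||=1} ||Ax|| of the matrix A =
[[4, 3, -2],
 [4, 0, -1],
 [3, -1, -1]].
||A||_2 ≈ 7.0139 (= sqrt(largest eigenvalue of A^T A))

||A||_2 = sigma_max(A) = sqrt(lambda_max(A^T A)). Form the symmetric matrix M = A^T A =
[[41, 9, -15],
 [9, 10, -5],
 [-15, -5, 6]].
Its characteristic polynomial (trace, sum of principal 2x2 minors, determinant of M give the coefficients) is
  p(λ) = det(λ I - M) = λ^3 - 57λ^2 + 385λ - 49.
No integer candidate from the rational root theorem (±divisors of 49) is a root, so the roots are irrational. The cubic discriminant is Δ = 236309360 > 0, so there are three distinct real roots. p(0) = -49 and p(1) = 280 have opposite signs, so a root lies in (0, 1); Newton's method refines it to λ ≈ 0.1298. p(7) = 196 and p(8) = -105 have opposite signs, so a root lies in (7, 8); Newton's method refines it to λ ≈ 7.6761. p(49) = -392 and p(50) = 1701 have opposite signs, so a root lies in (49, 50); Newton's method refines it to λ ≈ 49.1941. Check (Vieta): the three roots sum to 57, matching tr M = 57.
So the eigenvalues of A^T A are ≈ 0.1298, 7.6761, 49.1941 (all ≥ 0, as they must be for A^T A). The largest is λ_max ≈ 49.1941, hence ||A||_2 = sqrt(λ_max) ≈ 7.0139.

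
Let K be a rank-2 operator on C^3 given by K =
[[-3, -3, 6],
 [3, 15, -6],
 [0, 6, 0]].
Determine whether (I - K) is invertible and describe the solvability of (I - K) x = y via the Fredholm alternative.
(I - K) is invertible (det(I - K) = -11 ≠ 0), so for every y in C^3 the equation (I - K) x = y has a unique solution.

K has rank 2 and factors as K = U V^T = u1 v1^T + u2 v2^T with u1 = (3, -3, 0), v1 = (-1, -3, 2), u2 = (-3, -3, -3), v2 = (0, -2, 0) (multiplying out reproduces the displayed K). The nonzero eigenvalues of U V^T coincide with those of the 2 x 2 matrix G = V^T U = [[v1·u1, v1·u2], [v2·u1, v2·u2]] = [[6, 6], [6, 6]], and by the Sylvester determinant identity det(I_3 - U V^T) = det(I_2 - V^T U) = det([[-5, -6], [-6, -5]]) = (-5)(-5) - (-6)(-6) = -11. (Direct check: I - K =
[[4, 3, -6],
 [-3, -14, 6],
 [0, -6, 1]]
has determinant -11.) The finite-dimensional Fredholm alternative says: either (I - K) is invertible, or ker(I - K) ≠ {0} and then range(I - K) = ker((I - K)^*)^⊥, with dim ker(I - K) = dim ker((I - K)^*). Since det(I - K) ≠ 0, 1 is not an eigenvalue of K and ker(I - K) = {0}, so we are in the first case: for every y there is a unique x = (I - K)^(-1) y. (Explicitly, by the Woodbury identity, (I - U V^T)^(-1) = I + U (I_2 - G)^(-1) V^T.)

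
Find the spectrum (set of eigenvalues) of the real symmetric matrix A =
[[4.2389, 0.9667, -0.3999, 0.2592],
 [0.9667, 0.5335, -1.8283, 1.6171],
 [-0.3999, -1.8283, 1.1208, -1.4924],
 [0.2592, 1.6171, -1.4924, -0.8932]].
sigma(A) ≈ {-2, -1, 3, 5}

A is real symmetric, so its spectrum consists of real eigenvalues. Expanding the characteristic polynomial of the displayed matrix gives
  det(λ I - A) = p(λ) = λ^4 + (-5)λ^3 + (-7)λ^2 + (29)λ + (29.9986).
Solving p(λ) = 0 yields eigenvalues ≈ -2, -1, 3, 5. (A is shown rounded to 4 decimals, so these recover the underlying integer eigenvalues to within that precision.)
Verification: the trace of A = 5 equals the sum of eigenvalues 5, and det(A) ≈ 29.9986 matches the eigenvalue product 30.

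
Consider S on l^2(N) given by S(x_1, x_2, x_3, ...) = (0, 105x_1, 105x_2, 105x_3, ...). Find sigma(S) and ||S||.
sigma(S) = closed disk {z in C : |z| ≤ 105}; ||S|| = 105

Note S = 105·U where U is the unit right shift (U x)_k = x_{k-1} (with x_0 := 0); so ||S|| = 105||U|| and sigma(S) = 105·sigma(U). ||S x||^2 = sum_{k≥1} |105x_k|^2 = 11025||x||^2, so ||S|| = 105 and sigma(S) ⊂ {|z| ≤ 105}. For any |lambda| < 105, the equation (S - lambda I) x = 0 forces x_1 = 0, then 105x_k = lambda x_{k+1} ⇒ x = 0, so S has no eigenvalues. But (S - lambda I) is not surjective for |lambda| < 105: solving (S - lambda I) x = e_1 would require x_n proportional to (lambda/105)^(-n), which is not in l^2. So every |lambda| < 105 lies in the residual spectrum. The boundary |lambda| = 105 is in the approximate point spectrum (the spectrum is closed). Hence sigma(S) is the closed disk of radius 105.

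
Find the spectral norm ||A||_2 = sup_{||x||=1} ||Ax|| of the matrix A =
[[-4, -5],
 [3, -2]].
||A||_2 = sqrt((54 + sqrt(800))/2) ≈ 6.4142 (= sqrt(largest eigenvalue of A^T A))

||A||_2 = sigma_max(A) = sqrt(lambda_max(A^T A)). Form the symmetric matrix M = A^T A =
[[25, 14],
 [14, 29]].
Its characteristic polynomial (trace, determinant of M give the coefficients) is
  p(λ) = det(λ I - M) = λ^2 - 54λ + 529.
For λ^2 - 54λ + 529 the discriminant is 800. It is nonnegative but not a perfect square, so the roots are real and irrational: λ = (54 ± sqrt(800))/2 ≈ 41.1421, 12.8579.
So the eigenvalues of A^T A are ≈ 12.8579, 41.1421 (all ≥ 0, as they must be for A^T A). The largest is λ_max = (54 + sqrt(800))/2 ≈ 41.1421, hence ||A||_2 = sqrt(λ_max) = sqrt((54 + sqrt(800))/2) ≈ 6.4142.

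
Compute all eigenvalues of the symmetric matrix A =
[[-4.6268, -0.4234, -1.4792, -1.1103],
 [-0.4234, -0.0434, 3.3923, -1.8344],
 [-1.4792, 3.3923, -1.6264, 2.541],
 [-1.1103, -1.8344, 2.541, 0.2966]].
sigma(A) ≈ {-6, -5, 2, 3}

A is real symmetric, so its spectrum consists of real eigenvalues. Expanding the characteristic polynomial of the displayed matrix gives
  det(λ I - A) = p(λ) = λ^4 + (6)λ^3 + (-19)λ^2 + (-84.0019)λ + (180.0085).
Solving p(λ) = 0 yields eigenvalues ≈ -6, -5, 2, 3. (A is shown rounded to 4 decimals, so these recover the underlying integer eigenvalues to within that precision.)
Verification: the trace of A = -6 equals the sum of eigenvalues -6, and det(A) ≈ 180.0085 matches the eigenvalue product 180.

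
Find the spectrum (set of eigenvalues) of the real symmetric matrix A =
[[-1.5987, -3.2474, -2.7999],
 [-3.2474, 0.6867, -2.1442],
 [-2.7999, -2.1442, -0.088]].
sigma(A) ≈ {-6, 2, 3}

A is real symmetric, so its spectrum consists of real eigenvalues. Expanding the characteristic polynomial of the displayed matrix gives
  det(λ I - A) = p(λ) = λ^3 + (1)λ^2 + (-24)λ + (36).
Solving p(λ) = 0 yields eigenvalues ≈ -6, 2, 3. (A is shown rounded to 4 decimals, so these recover the underlying integer eigenvalues to within that precision.)
Verification: the trace of A = -1 equals the sum of eigenvalues -1, and det(A) ≈ -36.0004 matches the eigenvalue product -36.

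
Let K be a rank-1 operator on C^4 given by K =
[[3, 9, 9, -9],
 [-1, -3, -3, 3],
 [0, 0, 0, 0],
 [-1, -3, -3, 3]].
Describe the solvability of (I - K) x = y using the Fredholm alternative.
(I - K) is invertible (det(I - K) = -2 ≠ 0), so for every y in C^4 the equation (I - K) x = y has a unique solution.

K has rank 1, so it is an outer product K = u v^T: every row of K is a multiple of one row vector. Reading off the entries, u = (3, -1, 0, -1) and v = (1, 3, 3, -3) (row i of K equals u_i·v^T). A rank-one matrix u v^T satisfies K u = u (v·u) and kills the (3)-dimensional subspace v^⊥, so its characteristic polynomial is lambda^3 (lambda - v·u) with v·u = tr K = 3. Hence the eigenvalues of I - K are 1 (multiplicity 3) and 1 - (3) = -2, so det(I - K) = -2. (Direct check: I - K =
[[-2, -9, -9, 9],
 [1, 4, 3, -3],
 [0, 0, 1, 0],
 [1, 3, 3, -2]]
has determinant -2.) The finite-dimensional Fredholm alternative says: either (I - K) is invertible, or ker(I - K) ≠ {0} and then range(I - K) = ker((I - K)^*)^⊥, with dim ker(I - K) = dim ker((I - K)^*). Since det(I - K) ≠ 0, 1 is not an eigenvalue of K and ker(I - K) = {0}, so we are in the first case: for every y there is a unique x = (I - K)^(-1) y. Explicitly, by the Sherman–Morrison formula, (I - u v^T)^(-1) = I + u v^T/(1 - v·u), i.e. (I - K)^(-1) = I + K/(-2).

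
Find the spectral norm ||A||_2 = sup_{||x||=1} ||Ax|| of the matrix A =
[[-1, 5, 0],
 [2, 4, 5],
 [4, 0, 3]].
||A||_2 ≈ 8.0456 (= sqrt(largest eigenvalue of A^T A))

||A||_2 = sigma_max(A) = sqrt(lambda_max(A^T A)). Form the symmetric matrix M = A^T A =
[[21, 3, 22],
 [3, 41, 20],
 [22, 20, 34]].
Its characteristic polynomial (trace, sum of principal 2x2 minors, determinant of M give the coefficients) is
  p(λ) = det(λ I - M) = λ^3 - 96λ^2 + 2076λ - 3364.
No integer candidate from the rational root theorem (±divisors of 3364) is a root, so the roots are irrational. The cubic discriminant is Δ = 3787734096 > 0, so there are three distinct real roots. p(1) = -1383 and p(2) = 412 have opposite signs, so a root lies in (1, 2); Newton's method refines it to λ ≈ 1.7612. p(29) = 493 and p(30) = -484 have opposite signs, so a root lies in (29, 30); Newton's method refines it to λ ≈ 29.5065. p(64) = -1572 and p(65) = 601 have opposite signs, so a root lies in (64, 65); Newton's method refines it to λ ≈ 64.7322. Check (Vieta): the three roots sum to 96, matching tr M = 96.
So the eigenvalues of A^T A are ≈ 1.7612, 29.5065, 64.7322 (all ≥ 0, as they must be for A^T A). The largest is λ_max ≈ 64.7322, hence ||A||_2 = sqrt(λ_max) ≈ 8.0456.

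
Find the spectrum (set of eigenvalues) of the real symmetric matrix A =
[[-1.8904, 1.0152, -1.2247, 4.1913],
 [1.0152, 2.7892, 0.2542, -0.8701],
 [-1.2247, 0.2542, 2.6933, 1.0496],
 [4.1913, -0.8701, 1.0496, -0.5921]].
sigma(A) ≈ {-6, 3} (3 with multiplicity 3)

A is real symmetric, so its spectrum consists of real eigenvalues. Expanding the characteristic polynomial of the displayed matrix gives
  det(λ I - A) = p(λ) = λ^4 + (-3)λ^3 + (-27)λ^2 + (134.9983)λ + (-161.9975).
Solving p(λ) = 0 yields eigenvalues ≈ -6, 3, 3, 3. (A is shown rounded to 4 decimals, so these recover the underlying integer eigenvalues to within that precision.)
Verification: the trace of A = 3 equals the sum of eigenvalues 3, and det(A) ≈ -161.9975 matches the eigenvalue product -162.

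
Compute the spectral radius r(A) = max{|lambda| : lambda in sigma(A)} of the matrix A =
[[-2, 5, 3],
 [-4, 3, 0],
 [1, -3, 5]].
r(A) ≈ 6.0191

The eigenvalues of A are the roots of its characteristic polynomial. With M = A (coefficients from the trace, the sum of principal 2x2 minors, and det A):
  p(λ) = det(λ I - M) = λ^3 - 6λ^2 + 16λ - 97.
No integer candidate from the rational root theorem (±divisors of 97) is a root, so the roots are irrational. The cubic discriminant is Δ = -177403 < 0, so there is one real root and a complex-conjugate pair. p(6) = -1 and p(7) = 64 have opposite signs, so a root lies in (6, 7); Newton's method refines it to λ ≈ 6.0191. Dividing out (λ - (6.0191)) leaves approximately λ^2 + 0.0191λ + 16.1152. For λ^2 + 0.0191λ + 16.1152 the discriminant is -64.4606. It is negative, so the remaining roots are the complex-conjugate pair λ ≈ -0.0096 ± 4.0144i. Their product equals the constant term, so |λ|^2 ≈ 16.1152 and |λ| ≈ 4.0144.
Thus the eigenvalues (to 4 decimals) are 6.0191 (modulus 6.0191); -0.0096 ± 4.0144i (modulus 4.0144). The spectral radius is the largest modulus: r(A) ≈ 6.0191. (Cross-check: r(A) ≤ ||A||_2 ≈ 7.7023; equality holds whenever A is normal, though it can also hold for some non-normal A.)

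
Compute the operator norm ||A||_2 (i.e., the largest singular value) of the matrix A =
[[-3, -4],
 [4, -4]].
||A||_2 = sqrt((57 + sqrt(113))/2) ≈ 5.8151 (= sqrt(largest eigenvalue of A^T A))

||A||_2 = sigma_max(A) = sqrt(lambda_max(A^T A)). Form the symmetric matrix M = A^T A =
[[25, -4],
 [-4, 32]].
Its characteristic polynomial (trace, determinant of M give the coefficients) is
  p(λ) = det(λ I - M) = λ^2 - 57λ + 784.
For λ^2 - 57λ + 784 the discriminant is 113. It is nonnegative but not a perfect square, so the roots are real and irrational: λ = (57 ± sqrt(113))/2 ≈ 33.8151, 23.1849.
So the eigenvalues of A^T A are ≈ 23.1849, 33.8151 (all ≥ 0, as they must be for A^T A). The largest is λ_max = (57 + sqrt(113))/2 ≈ 33.8151, hence ||A||_2 = sqrt(λ_max) = sqrt((57 + sqrt(113))/2) ≈ 5.8151.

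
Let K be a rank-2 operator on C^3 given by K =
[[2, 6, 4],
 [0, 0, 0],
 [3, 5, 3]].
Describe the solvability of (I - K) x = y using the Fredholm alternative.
(I - K) is invertible (det(I - K) = -10 ≠ 0), so for every y in C^3 the equation (I - K) x = y has a unique solution.

K has rank 2 and factors as K = U V^T = u1 v1^T + u2 v2^T with u1 = (-2, 0, -1), v1 = (-1, -3, -2), u2 = (0, 0, 1), v2 = (2, 2, 1) (multiplying out reproduces the displayed K). The nonzero eigenvalues of U V^T coincide with those of the 2 x 2 matrix G = V^T U = [[v1·u1, v1·u2], [v2·u1, v2·u2]] = [[4, -2], [-5, 1]], and by the Sylvester determinant identity det(I_3 - U V^T) = det(I_2 - V^T U) = det([[-3, 2], [5, 0]]) = (-3)(0) - (2)(5) = -10. (Direct check: I - K =
[[-1, -6, -4],
 [0, 1, 0],
 [-3, -5, -2]]
has determinant -10.) The finite-dimensional Fredholm alternative says: either (I - K) is invertible, or ker(I - K) ≠ {0} and then range(I - K) = ker((I - K)^*)^⊥, with dim ker(I - K) = dim ker((I - K)^*). Since det(I - K) ≠ 0, 1 is not an eigenvalue of K and ker(I - K) = {0}, so we are in the first case: for every y there is a unique x = (I - K)^(-1) y. (Explicitly, by the Woodbury identity, (I - U V^T)^(-1) = I + U (I_2 - G)^(-1) V^T.)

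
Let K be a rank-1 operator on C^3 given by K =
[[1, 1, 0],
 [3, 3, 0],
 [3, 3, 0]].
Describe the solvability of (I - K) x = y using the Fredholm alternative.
(I - K) is invertible (det(I - K) = -3 ≠ 0), so for every y in C^3 the equation (I - K) x = y has a unique solution.

K has rank 1, so it is an outer product K = u v^T: every row of K is a multiple of one row vector. Reading off the entries, u = (-1, -3, -3) and v = (-1, -1, 0) (row i of K equals u_i·v^T). A rank-one matrix u v^T satisfies K u = u (v·u) and kills the (2)-dimensional subspace v^⊥, so its characteristic polynomial is lambda^2 (lambda - v·u) with v·u = tr K = 4. Hence the eigenvalues of I - K are 1 (multiplicity 2) and 1 - (4) = -3, so det(I - K) = -3. (Direct check: I - K =
[[0, -1, 0],
 [-3, -2, 0],
 [-3, -3, 1]]
has determinant -3.) The finite-dimensional Fredholm alternative says: either (I - K) is invertible, or ker(I - K) ≠ {0} and then range(I - K) = ker((I - K)^*)^⊥, with dim ker(I - K) = dim ker((I - K)^*). Since det(I - K) ≠ 0, 1 is not an eigenvalue of K and ker(I - K) = {0}, so we are in the first case: for every y there is a unique x = (I - K)^(-1) y. Explicitly, by the Sherman–Morrison formula, (I - u v^T)^(-1) = I + u v^T/(1 - v·u), i.e. (I - K)^(-1) = I + K/(-3).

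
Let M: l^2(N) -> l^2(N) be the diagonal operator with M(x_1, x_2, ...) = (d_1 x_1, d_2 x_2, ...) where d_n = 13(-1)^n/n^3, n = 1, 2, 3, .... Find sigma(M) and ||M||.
sigma(M) = {13(-1)^n/n^3 : n ≥ 1} ∪ {0}; ||M|| = 13

A bounded diagonal operator on l^2 with diagonal entries d_n has spectrum equal to the closure of {d_n : n ≥ 1}: every d_n is an eigenvalue (with eigenvector e_n), so {d_n} ⊂ sigma(M); the spectrum is closed, so its closure is too; and for lambda not in the closure, (M - lambda I) has bounded inverse (the diagonal entries 1/(d_n - lambda) are bounded). For our sequence d_n = 13(-1)^n/n^3, n = 1, 2, 3, ...:
  - {d_n} = {13(-1)^n/n^3 : n ≥ 1}; the only limit point is 0
  - closure = {13(-1)^n/n^3 : n ≥ 1} ∪ {0}
For the norm: a diagonal operator has ||M|| = sup_n |d_n|. Here |d_n| = 13/n^3 is decreasing, so sup_n |d_n| = |d_1| = 13. So ||M|| = 13.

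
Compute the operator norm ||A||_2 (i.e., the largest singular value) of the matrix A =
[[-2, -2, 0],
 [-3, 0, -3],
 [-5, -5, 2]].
||A||_2 ≈ 7.9938 (= sqrt(largest eigenvalue of A^T A))

||A||_2 = sigma_max(A) = sqrt(lambda_max(A^T A)). Form the symmetric matrix M = A^T A =
[[38, 29, -1],
 [29, 29, -10],
 [-1, -10, 13]].
Its characteristic polynomial (trace, sum of principal 2x2 minors, determinant of M give the coefficients) is
  p(λ) = det(λ I - M) = λ^3 - 80λ^2 + 1031λ - 144.
No integer candidate from the rational root theorem (±divisors of 144) is a root, so the roots are irrational. The cubic discriminant is Δ = 2337615524 > 0, so there are three distinct real roots. p(0) = -144 and p(1) = 808 have opposite signs, so a root lies in (0, 1); Newton's method refines it to λ ≈ 0.1412. p(15) = 696 and p(16) = -32 have opposite signs, so a root lies in (15, 16); Newton's method refines it to λ ≈ 15.9579. p(63) = -2664 and p(64) = 304 have opposite signs, so a root lies in (63, 64); Newton's method refines it to λ ≈ 63.9009. Check (Vieta): the three roots sum to 80, matching tr M = 80.
So the eigenvalues of A^T A are ≈ 0.1412, 15.9579, 63.9009 (all ≥ 0, as they must be for A^T A). The largest is λ_max ≈ 63.9009, hence ||A||_2 = sqrt(λ_max) ≈ 7.9938.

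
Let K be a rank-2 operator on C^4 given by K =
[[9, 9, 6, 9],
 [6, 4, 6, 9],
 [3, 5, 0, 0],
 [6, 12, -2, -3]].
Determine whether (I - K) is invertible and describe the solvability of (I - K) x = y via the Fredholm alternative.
(I - K) is invertible (det(I - K) = -276 ≠ 0), so for every y in C^4 the equation (I - K) x = y has a unique solution.

K has rank 2 and factors as K = U V^T = u1 v1^T + u2 v2^T with u1 = (0, 1, -1, -3), v1 = (0, -2, 2, 3), u2 = (-3, -2, -1, -2), v2 = (-3, -3, -2, -3) (multiplying out reproduces the displayed K). The nonzero eigenvalues of U V^T coincide with those of the 2 x 2 matrix G = V^T U = [[v1·u1, v1·u2], [v2·u1, v2·u2]] = [[-13, -4], [8, 23]], and by the Sylvester determinant identity det(I_4 - U V^T) = det(I_2 - V^T U) = det([[14, 4], [-8, -22]]) = (14)(-22) - (4)(-8) = -276. (Direct check: I - K =
[[-8, -9, -6, -9],
 [-6, -3, -6, -9],
 [-3, -5, 1, 0],
 [-6, -12, 2, 4]]
has determinant -276.) The finite-dimensional Fredholm alternative says: either (I - K) is invertible, or ker(I - K) ≠ {0} and then range(I - K) = ker((I - K)^*)^⊥, with dim ker(I - K) = dim ker((I - K)^*). Since det(I - K) ≠ 0, 1 is not an eigenvalue of K and ker(I - K) = {0}, so we are in the first case: for every y there is a unique x = (I - K)^(-1) y. (Explicitly, by the Woodbury identity, (I - U V^T)^(-1) = I + U (I_2 - G)^(-1) V^T.)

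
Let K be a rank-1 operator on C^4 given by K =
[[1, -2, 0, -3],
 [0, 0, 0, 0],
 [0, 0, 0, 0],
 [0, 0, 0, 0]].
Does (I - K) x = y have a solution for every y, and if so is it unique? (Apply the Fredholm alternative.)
(I - K) is singular (det(I - K) = 0, i.e. 1 ∈ sigma(K)). (I - K) x = y is solvable iff y ⊥ ker((I - K)^*) = span{(1, -2, 0, -3)}, i.e. iff y_1 - 2y_2 - 3y_4 = 0. When solvable, the solutions are x = y + c·(1, 0, 0, 0), c arbitrary (ker(I - K) = span{(1, 0, 0, 0)}, dimension 1).

K has rank 1, so it is an outer product K = u v^T: every row of K is a multiple of one row vector. Reading off the entries, u = (1, 0, 0, 0) and v = (1, -2, 0, -3) (row i of K equals u_i·v^T). A rank-one matrix u v^T satisfies K u = u (v·u) and kills the (3)-dimensional subspace v^⊥, so its characteristic polynomial is lambda^3 (lambda - v·u) with v·u = tr K = 1. Hence the eigenvalues of I - K are 1 (multiplicity 3) and 1 - (1) = 0, so det(I - K) = 0. (Direct check: I - K =
[[0, 2, 0, 3],
 [0, 1, 0, 0],
 [0, 0, 1, 0],
 [0, 0, 0, 1]]
has determinant 0.) So 1 is an eigenvalue of K and (I - K) is not invertible. The finite-dimensional Fredholm alternative says: either (I - K) is invertible, or ker(I - K) ≠ {0} and then range(I - K) = ker((I - K)^*)^⊥, with dim ker(I - K) = dim ker((I - K)^*). We are in the second case, so we need both kernels. Kernel of I - K: (I - K) u = u - u (v·u) = u - u = 0, so ker(I - K) = span{u} = span{(1, 0, 0, 0)} (it is exactly 1-dimensional because rank(I - K) = 3). Kernel of the adjoint: K is real, so (I - K)^* = I - K^T = I - v u^T, and (I - v u^T) v = v - v (u·v) = 0; hence ker((I - K)^*) = span{v} = span{(1, -2, 0, -3)}. Therefore (I - K) x = y is solvable iff <y, v> = 0, i.e. iff y_1 - 2y_2 - 3y_4 = 0. When this holds, K y = u (v·y) = 0, so (I - K) y = y and x = y is a particular solution; the full solution set is the line x = y + c·u = y + c·(1, 0, 0, 0), c ∈ C.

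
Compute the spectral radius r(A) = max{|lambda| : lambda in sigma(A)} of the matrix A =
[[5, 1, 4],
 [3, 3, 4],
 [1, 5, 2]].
r(A) = (8 + sqrt(112))/2 ≈ 9.2915

The eigenvalues of A are the roots of its characteristic polynomial. With M = A (coefficients from the trace, the sum of principal 2x2 minors, and det A):
  p(λ) = det(λ I - M) = λ^3 - 10λ^2 + 4λ + 24.
By the rational root theorem any rational root is an integer divisor of 24. Testing λ = 2: p(2) = 8 - 40 + 8 + 24 = 0, so λ = 2 is a root. Dividing out (λ - 2) leaves p(λ) = (λ - 2)(λ^2 - 8λ - 12). For λ^2 - 8λ - 12 the discriminant is 112. It is nonnegative but not a perfect square, so the roots are real and irrational: λ = (8 ± sqrt(112))/2 ≈ 9.2915, -1.2915.
Thus the eigenvalues (to 4 decimals) are 9.2915 (modulus 9.2915); -1.2915 (modulus 1.2915); 2 (modulus 2). The spectral radius is the largest modulus: r(A) = (8 + sqrt(112))/2 ≈ 9.2915. (Cross-check: r(A) ≤ ||A||_2 ≈ 9.4099; equality holds whenever A is normal, though it can also hold for some non-normal A.)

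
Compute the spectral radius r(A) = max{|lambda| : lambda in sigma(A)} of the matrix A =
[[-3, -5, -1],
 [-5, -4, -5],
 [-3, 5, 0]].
r(A) ≈ 7.7276

The eigenvalues of A are the roots of its characteristic polynomial. With M = A (coefficients from the trace, the sum of principal 2x2 minors, and det A):
  p(λ) = det(λ I - M) = λ^3 + 7λ^2 + 9λ + 113.
No integer candidate from the rational root theorem (±divisors of 113) is a root, so the roots are irrational. The cubic discriminant is Δ = -370604 < 0, so there is one real root and a complex-conjugate pair. p(-8) = -23 and p(-7) = 50 have opposite signs, so a root lies in (-8, -7); Newton's method refines it to λ ≈ -7.7276. Dividing out (λ - (-7.7276)) leaves approximately λ^2 - 0.7276λ + 14.6229. For λ^2 - 0.7276λ + 14.6229 the discriminant is -57.962. It is negative, so the remaining roots are the complex-conjugate pair λ ≈ 0.3638 ± 3.8066i. Their product equals the constant term, so |λ|^2 ≈ 14.6229 and |λ| ≈ 3.824.
Thus the eigenvalues (to 4 decimals) are -7.7276 (modulus 7.7276); 0.3638 ± 3.8066i (modulus 3.824). The spectral radius is the largest modulus: r(A) ≈ 7.7276. (Cross-check: r(A) ≤ ||A||_2 ≈ 9.8101; equality holds whenever A is normal, though it can also hold for some non-normal A.)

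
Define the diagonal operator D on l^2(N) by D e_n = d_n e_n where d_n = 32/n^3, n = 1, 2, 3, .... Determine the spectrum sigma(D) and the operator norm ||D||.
sigma(D) = {32/n^3 : n ≥ 1} ∪ {0}; ||D|| = 32

A bounded diagonal operator on l^2 with diagonal entries d_n has spectrum equal to the closure of {d_n : n ≥ 1}: every d_n is an eigenvalue (with eigenvector e_n), so {d_n} ⊂ sigma(D); the spectrum is closed, so its closure is too; and for lambda not in the closure, (D - lambda I) has bounded inverse (the diagonal entries 1/(d_n - lambda) are bounded). For our sequence d_n = 32/n^3, n = 1, 2, 3, ...:
  - {d_n} = {32/n^3 : n ≥ 1}; the only limit point is 0
  - closure = {32/n^3 : n ≥ 1} ∪ {0}
For the norm: a diagonal operator has ||D|| = sup_n |d_n|. Here d_n = 32/n^3 is positive and decreasing, so sup_n |d_n| = d_1 = 32. So ||D|| = 32.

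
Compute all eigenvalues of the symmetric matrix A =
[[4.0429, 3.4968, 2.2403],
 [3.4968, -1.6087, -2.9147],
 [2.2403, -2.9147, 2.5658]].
sigma(A) ≈ {-5, 4, 6}

A is real symmetric, so its spectrum consists of real eigenvalues. Expanding the characteristic polynomial of the displayed matrix gives
  det(λ I - A) = p(λ) = λ^3 + (-5)λ^2 + (-26)λ + (120).
Solving p(λ) = 0 yields eigenvalues ≈ -5, 4, 6. (A is shown rounded to 4 decimals, so these recover the underlying integer eigenvalues to within that precision.)
Verification: the trace of A = 5 equals the sum of eigenvalues 5, and det(A) ≈ -120.0003 matches the eigenvalue product -120.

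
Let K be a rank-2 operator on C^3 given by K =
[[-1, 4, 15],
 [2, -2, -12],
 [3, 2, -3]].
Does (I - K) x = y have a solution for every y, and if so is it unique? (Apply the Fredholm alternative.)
(I - K) is invertible (det(I - K) = -11 ≠ 0), so for every y in C^3 the equation (I - K) x = y has a unique solution.

K has rank 2 and factors as K = U V^T = u1 v1^T + u2 v2^T with u1 = (3, -3, -2), v1 = (-1, 0, 3), u2 = (2, -1, 1), v2 = (1, 2, 3) (multiplying out reproduces the displayed K). The nonzero eigenvalues of U V^T coincide with those of the 2 x 2 matrix G = V^T U = [[v1·u1, v1·u2], [v2·u1, v2·u2]] = [[-9, 1], [-9, 3]], and by the Sylvester determinant identity det(I_3 - U V^T) = det(I_2 - V^T U) = det([[10, -1], [9, -2]]) = (10)(-2) - (-1)(9) = -11. (Direct check: I - K =
[[2, -4, -15],
 [-2, 3, 12],
 [-3, -2, 4]]
has determinant -11.) The finite-dimensional Fredholm alternative says: either (I - K) is invertible, or ker(I - K) ≠ {0} and then range(I - K) = ker((I - K)^*)^⊥, with dim ker(I - K) = dim ker((I - K)^*). Since det(I - K) ≠ 0, 1 is not an eigenvalue of K and ker(I - K) = {0}, so we are in the first case: for every y there is a unique x = (I - K)^(-1) y. (Explicitly, by the Woodbury identity, (I - U V^T)^(-1) = I + U (I_2 - G)^(-1) V^T.)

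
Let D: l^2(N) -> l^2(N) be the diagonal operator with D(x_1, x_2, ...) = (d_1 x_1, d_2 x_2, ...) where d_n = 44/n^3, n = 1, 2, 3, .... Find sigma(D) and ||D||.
sigma(D) = {44/n^3 : n ≥ 1} ∪ {0}; ||D|| = 44

A bounded diagonal operator on l^2 with diagonal entries d_n has spectrum equal to the closure of {d_n : n ≥ 1}: every d_n is an eigenvalue (with eigenvector e_n), so {d_n} ⊂ sigma(D); the spectrum is closed, so its closure is too; and for lambda not in the closure, (D - lambda I) has bounded inverse (the diagonal entries 1/(d_n - lambda) are bounded). For our sequence d_n = 44/n^3, n = 1, 2, 3, ...:
  - {d_n} = {44/n^3 : n ≥ 1}; the only limit point is 0
  - closure = {44/n^3 : n ≥ 1} ∪ {0}
For the norm: a diagonal operator has ||D|| = sup_n |d_n|. Here d_n = 44/n^3 is positive and decreasing, so sup_n |d_n| = d_1 = 44. So ||D|| = 44.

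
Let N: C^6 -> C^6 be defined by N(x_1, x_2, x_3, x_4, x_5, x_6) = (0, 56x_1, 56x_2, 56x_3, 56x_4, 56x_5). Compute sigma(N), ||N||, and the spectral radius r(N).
sigma(N) = {0}; ||N|| = 56; r(N) = 0. (N is nilpotent with N^6 = 0.)

On C^6, N is a strictly lower-triangular matrix with 56 on the subdiagonal and zeros elsewhere, so its characteristic polynomial is lambda^6 and every eigenvalue is 0: sigma(N) = {0}. For the operator norm, N e_i = 56e_{i+1} for i = 1, ..., 5 and N e_6 = 0, so the singular values of N are 56 (with multiplicity 5) and 0; hence ||N|| = 56. The spectral radius r(N) = max|lambda| = 0. Note ||N|| > r(N) — characteristic of non-normal nilpotent operators. Indeed N^6 = 0.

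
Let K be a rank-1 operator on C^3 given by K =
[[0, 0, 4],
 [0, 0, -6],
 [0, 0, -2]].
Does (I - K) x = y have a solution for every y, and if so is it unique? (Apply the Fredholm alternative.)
(I - K) is invertible (det(I - K) = 3 ≠ 0), so for every y in C^3 the equation (I - K) x = y has a unique solution.

K has rank 1, so it is an outer product K = u v^T: every row of K is a multiple of one row vector. Reading off the entries, u = (-2, 3, 1) and v = (0, 0, -2) (row i of K equals u_i·v^T). A rank-one matrix u v^T satisfies K u = u (v·u) and kills the (2)-dimensional subspace v^⊥, so its characteristic polynomial is lambda^2 (lambda - v·u) with v·u = tr K = -2. Hence the eigenvalues of I - K are 1 (multiplicity 2) and 1 - (-2) = 3, so det(I - K) = 3. (Direct check: I - K =
[[1, 0, -4],
 [0, 1, 6],
 [0, 0, 3]]
has determinant 3.) The finite-dimensional Fredholm alternative says: either (I - K) is invertible, or ker(I - K) ≠ {0} and then range(I - K) = ker((I - K)^*)^⊥, with dim ker(I - K) = dim ker((I - K)^*). Since det(I - K) ≠ 0, 1 is not an eigenvalue of K and ker(I - K) = {0}, so we are in the first case: for every y there is a unique x = (I - K)^(-1) y. Explicitly, by the Sherman–Morrison formula, (I - u v^T)^(-1) = I + u v^T/(1 - v·u), i.e. (I - K)^(-1) = I + K/(3).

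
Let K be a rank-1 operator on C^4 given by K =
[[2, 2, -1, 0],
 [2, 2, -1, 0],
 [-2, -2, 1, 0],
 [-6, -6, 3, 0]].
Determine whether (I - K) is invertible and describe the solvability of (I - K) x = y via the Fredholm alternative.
(I - K) is invertible (det(I - K) = -4 ≠ 0), so for every y in C^4 the equation (I - K) x = y has a unique solution.

K has rank 1, so it is an outer product K = u v^T: every row of K is a multiple of one row vector. Reading off the entries, u = (-1, -1, 1, 3) and v = (-2, -2, 1, 0) (row i of K equals u_i·v^T). A rank-one matrix u v^T satisfies K u = u (v·u) and kills the (3)-dimensional subspace v^⊥, so its characteristic polynomial is lambda^3 (lambda - v·u) with v·u = tr K = 5. Hence the eigenvalues of I - K are 1 (multiplicity 3) and 1 - (5) = -4, so det(I - K) = -4. (Direct check: I - K =
[[-1, -2, 1, 0],
 [-2, -1, 1, 0],
 [2, 2, 0, 0],
 [6, 6, -3, 1]]
has determinant -4.) The finite-dimensional Fredholm alternative says: either (I - K) is invertible, or ker(I - K) ≠ {0} and then range(I - K) = ker((I - K)^*)^⊥, with dim ker(I - K) = dim ker((I - K)^*). Since det(I - K) ≠ 0, 1 is not an eigenvalue of K and ker(I - K) = {0}, so we are in the first case: for every y there is a unique x = (I - K)^(-1) y. Explicitly, by the Sherman–Morrison formula, (I - u v^T)^(-1) = I + u v^T/(1 - v·u), i.e. (I - K)^(-1) = I + K/(-4).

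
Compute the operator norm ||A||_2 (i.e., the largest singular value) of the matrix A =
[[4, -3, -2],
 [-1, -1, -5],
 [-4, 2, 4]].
||A||_2 ≈ 8.444 (= sqrt(largest eigenvalue of A^T A))

||A||_2 = sigma_max(A) = sqrt(lambda_max(A^T A)). Form the symmetric matrix M = A^T A =
[[33, -19, -19],
 [-19, 14, 19],
 [-19, 19, 45]].
Its characteristic polynomial (trace, sum of principal 2x2 minors, determinant of M give the coefficients) is
  p(λ) = det(λ I - M) = λ^3 - 92λ^2 + 1494λ - 1296.
No integer candidate from the rational root theorem (±divisors of 1296) is a root, so the roots are irrational. The cubic discriminant is Δ = 4677624288 > 0, so there are three distinct real roots. p(0) = -1296 and p(1) = 107 have opposite signs, so a root lies in (0, 1); Newton's method refines it to λ ≈ 0.919. p(19) = 737 and p(20) = -216 have opposite signs, so a root lies in (19, 20); Newton's method refines it to λ ≈ 19.7793. p(71) = -1083 and p(72) = 2592 have opposite signs, so a root lies in (71, 72); Newton's method refines it to λ ≈ 71.3017. Check (Vieta): the three roots sum to 92, matching tr M = 92.
So the eigenvalues of A^T A are ≈ 0.919, 19.7793, 71.3017 (all ≥ 0, as they must be for A^T A). The largest is λ_max ≈ 71.3017, hence ||A||_2 = sqrt(λ_max) ≈ 8.444.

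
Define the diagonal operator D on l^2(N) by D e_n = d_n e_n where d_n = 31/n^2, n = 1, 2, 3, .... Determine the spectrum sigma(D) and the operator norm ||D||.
sigma(D) = {31/n^2 : n ≥ 1} ∪ {0}; ||D|| = 31

A bounded diagonal operator on l^2 with diagonal entries d_n has spectrum equal to the closure of {d_n : n ≥ 1}: every d_n is an eigenvalue (with eigenvector e_n), so {d_n} ⊂ sigma(D); the spectrum is closed, so its closure is too; and for lambda not in the closure, (D - lambda I) has bounded inverse (the diagonal entries 1/(d_n - lambda) are bounded). For our sequence d_n = 31/n^2, n = 1, 2, 3, ...:
  - {d_n} = {31/n^2 : n ≥ 1}; the only limit point is 0
  - closure = {31/n^2 : n ≥ 1} ∪ {0}
For the norm: a diagonal operator has ||D|| = sup_n |d_n|. Here d_n = 31/n^2 is positive and decreasing, so sup_n |d_n| = d_1 = 31. So ||D|| = 31.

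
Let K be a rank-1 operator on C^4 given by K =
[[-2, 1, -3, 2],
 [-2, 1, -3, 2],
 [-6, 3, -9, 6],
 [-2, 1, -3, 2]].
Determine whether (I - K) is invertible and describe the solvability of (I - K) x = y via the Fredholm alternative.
(I - K) is invertible (det(I - K) = 9 ≠ 0), so for every y in C^4 the equation (I - K) x = y has a unique solution.

K has rank 1, so it is an outer product K = u v^T: every row of K is a multiple of one row vector. Reading off the entries, u = (1, 1, 3, 1) and v = (-2, 1, -3, 2) (row i of K equals u_i·v^T). A rank-one matrix u v^T satisfies K u = u (v·u) and kills the (3)-dimensional subspace v^⊥, so its characteristic polynomial is lambda^3 (lambda - v·u) with v·u = tr K = -8. Hence the eigenvalues of I - K are 1 (multiplicity 3) and 1 - (-8) = 9, so det(I - K) = 9. (Direct check: I - K =
[[3, -1, 3, -2],
 [2, 0, 3, -2],
 [6, -3, 10, -6],
 [2, -1, 3, -1]]
has determinant 9.) The finite-dimensional Fredholm alternative says: either (I - K) is invertible, or ker(I - K) ≠ {0} and then range(I - K) = ker((I - K)^*)^⊥, with dim ker(I - K) = dim ker((I - K)^*). Since det(I - K) ≠ 0, 1 is not an eigenvalue of K and ker(I - K) = {0}, so we are in the first case: for every y there is a unique x = (I - K)^(-1) y. Explicitly, by the Sherman–Morrison formula, (I - u v^T)^(-1) = I + u v^T/(1 - v·u), i.e. (I - K)^(-1) = I + K/(9).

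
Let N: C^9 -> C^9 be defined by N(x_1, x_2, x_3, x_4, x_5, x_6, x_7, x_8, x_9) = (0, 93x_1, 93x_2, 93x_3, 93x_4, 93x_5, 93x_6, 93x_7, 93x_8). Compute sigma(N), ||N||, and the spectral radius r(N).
sigma(N) = {0}; ||N|| = 93; r(N) = 0. (N is nilpotent with N^9 = 0.)

On C^9, N is a strictly lower-triangular matrix with 93 on the subdiagonal and zeros elsewhere, so its characteristic polynomial is lambda^9 and every eigenvalue is 0: sigma(N) = {0}. For the operator norm, N e_i = 93e_{i+1} for i = 1, ..., 8 and N e_9 = 0, so the singular values of N are 93 (with multiplicity 8) and 0; hence ||N|| = 93. The spectral radius r(N) = max|lambda| = 0. Note ||N|| > r(N) — characteristic of non-normal nilpotent operators. Indeed N^9 = 0.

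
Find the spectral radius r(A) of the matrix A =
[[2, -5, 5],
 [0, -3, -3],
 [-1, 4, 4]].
r(A) ≈ 4.0098

The eigenvalues of A are the roots of its characteristic polynomial. With M = A (coefficients from the trace, the sum of principal 2x2 minors, and det A):
  p(λ) = det(λ I - M) = λ^3 - 3λ^2 + 7λ + 30.
No integer candidate from the rational root theorem (±divisors of 30) is a root, so the roots are irrational. The cubic discriminant is Δ = -33331 < 0, so there is one real root and a complex-conjugate pair. p(-2) = -4 and p(-1) = 19 have opposite signs, so a root lies in (-2, -1); Newton's method refines it to λ ≈ -1.8658. Dividing out (λ - (-1.8658)) leaves approximately λ^2 - 4.8658λ + 16.0787. For λ^2 - 4.8658λ + 16.0787 the discriminant is -40.6387. It is negative, so the remaining roots are the complex-conjugate pair λ ≈ 2.4329 ± 3.1874i. Their product equals the constant term, so |λ|^2 ≈ 16.0787 and |λ| ≈ 4.0098.
Thus the eigenvalues (to 4 decimals) are -1.8658 (modulus 1.8658); 2.4329 ± 3.1874i (modulus 4.0098). The spectral radius is the largest modulus: r(A) ≈ 4.0098. (Cross-check: r(A) ≤ ||A||_2 ≈ 7.394; equality holds whenever A is normal, though it can also hold for some non-normal A.)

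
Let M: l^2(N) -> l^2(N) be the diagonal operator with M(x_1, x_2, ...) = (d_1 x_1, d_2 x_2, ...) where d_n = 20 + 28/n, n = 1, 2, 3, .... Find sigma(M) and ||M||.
sigma(M) = {20 + 28/n : n ≥ 1} ∪ {20}; ||M|| = 48

A bounded diagonal operator on l^2 with diagonal entries d_n has spectrum equal to the closure of {d_n : n ≥ 1}: every d_n is an eigenvalue (with eigenvector e_n), so {d_n} ⊂ sigma(M); the spectrum is closed, so its closure is too; and for lambda not in the closure, (M - lambda I) has bounded inverse (the diagonal entries 1/(d_n - lambda) are bounded). For our sequence d_n = 20 + 28/n, n = 1, 2, 3, ...:
  - {d_n} = {20 + 28/n : n ≥ 1}; the only limit point is 20
  - closure = {20 + 28/n : n ≥ 1} ∪ {20}
For the norm: a diagonal operator has ||M|| = sup_n |d_n|. Here d_n = 20 + 28/n is positive and decreasing, so sup_n |d_n| = d_1 = 20 + 28 = 48. So ||M|| = 48.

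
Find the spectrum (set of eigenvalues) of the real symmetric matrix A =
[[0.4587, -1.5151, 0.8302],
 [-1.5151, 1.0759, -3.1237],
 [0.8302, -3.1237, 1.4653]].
sigma(A) ≈ {-2, 0, 5}

A is real symmetric, so its spectrum consists of real eigenvalues. Expanding the characteristic polynomial of the displayed matrix gives
  det(λ I - A) = p(λ) = λ^3 + (-3)λ^2 + (-10)λ + (0).
Solving p(λ) = 0 yields eigenvalues ≈ -2, 0, 5. (A is shown rounded to 4 decimals, so these recover the underlying integer eigenvalues to within that precision.)
Verification: the trace of A = 3 equals the sum of eigenvalues 3, and det(A) ≈ 0.0004 matches the eigenvalue product 0.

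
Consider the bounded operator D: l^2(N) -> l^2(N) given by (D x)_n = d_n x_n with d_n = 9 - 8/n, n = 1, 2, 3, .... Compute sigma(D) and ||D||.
sigma(D) = {9 - 8/n : n ≥ 1} ∪ {9}; ||D|| = 9

A bounded diagonal operator on l^2 with diagonal entries d_n has spectrum equal to the closure of {d_n : n ≥ 1}: every d_n is an eigenvalue (with eigenvector e_n), so {d_n} ⊂ sigma(D); the spectrum is closed, so its closure is too; and for lambda not in the closure, (D - lambda I) has bounded inverse (the diagonal entries 1/(d_n - lambda) are bounded). For our sequence d_n = 9 - 8/n, n = 1, 2, 3, ...:
  - {d_n} = {9 - 8/n : n ≥ 1}; the only limit point is 9
  - closure = {9 - 8/n : n ≥ 1} ∪ {9}
For the norm: a diagonal operator has ||D|| = sup_n |d_n|. Here d_n = 9 - 8/n increases monotonically from d_1 = 1 toward 9, with all terms in [1, 9); so sup_n |d_n| = 9 (the supremum is the limit, not attained). So ||D|| = 9.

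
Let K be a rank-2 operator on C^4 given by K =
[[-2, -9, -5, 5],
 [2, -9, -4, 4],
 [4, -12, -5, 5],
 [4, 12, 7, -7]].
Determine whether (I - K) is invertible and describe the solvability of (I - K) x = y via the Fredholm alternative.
(I - K) is invertible (det(I - K) = 96 ≠ 0), so for every y in C^4 the equation (I - K) x = y has a unique solution.

K has rank 2 and factors as K = U V^T = u1 v1^T + u2 v2^T with u1 = (2, 1, 1, -3), v1 = (-2, -3, -2, 2), u2 = (1, 2, 3, -1), v2 = (2, -3, -1, 1) (multiplying out reproduces the displayed K). The nonzero eigenvalues of U V^T coincide with those of the 2 x 2 matrix G = V^T U = [[v1·u1, v1·u2], [v2·u1, v2·u2]] = [[-15, -16], [-3, -8]], and by the Sylvester determinant identity det(I_4 - U V^T) = det(I_2 - V^T U) = det([[16, 16], [3, 9]]) = (16)(9) - (16)(3) = 96. (Direct check: I - K =
[[3, 9, 5, -5],
 [-2, 10, 4, -4],
 [-4, 12, 6, -5],
 [-4, -12, -7, 8]]
has determinant 96.) The finite-dimensional Fredholm alternative says: either (I - K) is invertible, or ker(I - K) ≠ {0} and then range(I - K) = ker((I - K)^*)^⊥, with dim ker(I - K) = dim ker((I - K)^*). Since det(I - K) ≠ 0, 1 is not an eigenvalue of K and ker(I - K) = {0}, so we are in the first case: for every y there is a unique x = (I - K)^(-1) y. (Explicitly, by the Woodbury identity, (I - U V^T)^(-1) = I + U (I_2 - G)^(-1) V^T.)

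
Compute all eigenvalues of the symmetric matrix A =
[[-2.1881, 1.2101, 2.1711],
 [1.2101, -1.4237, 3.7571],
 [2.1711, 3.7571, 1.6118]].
sigma(A) ≈ {-4, -3, 5}

A is real symmetric, so its spectrum consists of real eigenvalues. Expanding the characteristic polynomial of the displayed matrix gives
  det(λ I - A) = p(λ) = λ^3 + (2)λ^2 + (-23)λ + (-60).
Solving p(λ) = 0 yields eigenvalues ≈ -4, -3, 5. (A is shown rounded to 4 decimals, so these recover the underlying integer eigenvalues to within that precision.)
Verification: the trace of A = -2 equals the sum of eigenvalues -2, and det(A) ≈ 60.0002 matches the eigenvalue product 60.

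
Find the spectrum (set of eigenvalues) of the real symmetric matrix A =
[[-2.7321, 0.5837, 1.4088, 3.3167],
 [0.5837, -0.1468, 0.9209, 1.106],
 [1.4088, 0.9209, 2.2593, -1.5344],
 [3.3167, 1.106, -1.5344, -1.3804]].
sigma(A) ≈ {-6, -1, 2, 3}

A is real symmetric, so its spectrum consists of real eigenvalues. Expanding the characteristic polynomial of the displayed matrix gives
  det(λ I - A) = p(λ) = λ^4 + (2)λ^3 + (-23)λ^2 + (12)λ + (35.9979).
Solving p(λ) = 0 yields eigenvalues ≈ -6, -1, 2, 3. (A is shown rounded to 4 decimals, so these recover the underlying integer eigenvalues to within that precision.)
Verification: the trace of A = -2 equals the sum of eigenvalues -2, and det(A) ≈ 35.9979 matches the eigenvalue product 36.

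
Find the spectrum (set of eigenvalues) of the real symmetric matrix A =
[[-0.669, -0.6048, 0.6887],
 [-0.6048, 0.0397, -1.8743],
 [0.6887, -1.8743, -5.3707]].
sigma(A) ≈ {-6, -1, 1}

A is real symmetric, so its spectrum consists of real eigenvalues. Expanding the characteristic polynomial of the displayed matrix gives
  det(λ I - A) = p(λ) = λ^3 + (6)λ^2 + (-1)λ + (-6).
Solving p(λ) = 0 yields eigenvalues ≈ -6, -1, 1. (A is shown rounded to 4 decimals, so these recover the underlying integer eigenvalues to within that precision.)
Verification: the trace of A = -6 equals the sum of eigenvalues -6, and det(A) ≈ 5.9999 matches the eigenvalue product 6.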